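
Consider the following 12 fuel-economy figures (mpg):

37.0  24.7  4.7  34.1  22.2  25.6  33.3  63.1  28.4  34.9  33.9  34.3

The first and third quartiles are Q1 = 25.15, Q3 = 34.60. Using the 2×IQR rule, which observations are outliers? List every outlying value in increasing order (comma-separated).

4.7, 63.1

IQR = Q3 − Q1 = 34.60 − 25.15 = 9.45.
Lower fence = Q1 − 2·IQR = 25.15 − 18.90 = 6.25.
Upper fence = Q3 + 2·IQR = 34.60 + 18.90 = 53.50.
4.7 < 6.25 → outlier.
63.1 > 53.50 → outlier.
All remaining values lie within [6.25, 53.50].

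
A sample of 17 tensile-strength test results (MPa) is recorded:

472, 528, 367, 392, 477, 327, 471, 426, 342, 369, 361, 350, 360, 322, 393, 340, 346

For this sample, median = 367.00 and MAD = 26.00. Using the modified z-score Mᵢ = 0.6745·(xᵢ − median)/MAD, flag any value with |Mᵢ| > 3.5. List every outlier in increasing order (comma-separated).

528

|Mᵢ| > 3.5 ⇔ |xᵢ − 367.00| > 3.5·26.00/0.6745 = 134.91.
So outliers lie outside [232.09, 501.91].
528: M = 4.18 → outlier.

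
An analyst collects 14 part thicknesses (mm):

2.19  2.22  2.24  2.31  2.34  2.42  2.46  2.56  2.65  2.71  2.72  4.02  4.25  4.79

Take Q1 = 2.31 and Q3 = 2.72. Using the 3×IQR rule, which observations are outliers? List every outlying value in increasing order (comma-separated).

4.02, 4.25, 4.79

IQR = Q3 − Q1 = 2.72 − 2.31 = 0.41.
Lower fence = Q1 − 3·IQR = 2.31 − 1.23 = 1.08.
Upper fence = Q3 + 3·IQR = 2.72 + 1.23 = 3.95.
4.02 > 3.95 → outlier.
4.25 > 3.95 → outlier.
4.79 > 3.95 → outlier.
All remaining values lie within [1.08, 3.95].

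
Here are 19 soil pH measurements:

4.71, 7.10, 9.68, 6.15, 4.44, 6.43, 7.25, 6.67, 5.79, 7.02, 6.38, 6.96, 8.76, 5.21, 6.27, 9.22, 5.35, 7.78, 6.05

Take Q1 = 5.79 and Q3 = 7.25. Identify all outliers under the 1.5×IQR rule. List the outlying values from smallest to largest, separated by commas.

IQR = Q3 − Q1 = 7.25 − 5.79 = 1.46.
Lower fence = Q1 − 1.5·IQR = 5.79 − 2.19 = 3.60.
Upper fence = Q3 + 1.5·IQR = 7.25 + 2.19 = 9.44.
9.68 > 9.44 → outlier.
All remaining values lie within [3.60, 9.44].

9.68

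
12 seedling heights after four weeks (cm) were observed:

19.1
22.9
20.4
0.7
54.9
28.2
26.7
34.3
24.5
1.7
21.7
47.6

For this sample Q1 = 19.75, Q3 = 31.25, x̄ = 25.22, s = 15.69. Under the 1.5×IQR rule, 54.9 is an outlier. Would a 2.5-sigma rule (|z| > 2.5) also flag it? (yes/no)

z = (54.9 − 25.22) / 15.69 = 1.89.
|z| = 1.89 ≤ 2.5.

no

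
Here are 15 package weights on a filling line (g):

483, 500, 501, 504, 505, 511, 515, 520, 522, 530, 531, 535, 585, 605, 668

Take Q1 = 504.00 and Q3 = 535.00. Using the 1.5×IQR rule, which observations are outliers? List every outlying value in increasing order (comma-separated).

IQR = Q3 − Q1 = 535.00 − 504.00 = 31.00.
Lower fence = Q1 − 1.5·IQR = 504.00 − 46.50 = 457.50.
Upper fence = Q3 + 1.5·IQR = 535.00 + 46.50 = 581.50.
585 > 581.50 → outlier.
605 > 581.50 → outlier.
668 > 581.50 → outlier.
All remaining values lie within [457.50, 581.50].

585, 605, 668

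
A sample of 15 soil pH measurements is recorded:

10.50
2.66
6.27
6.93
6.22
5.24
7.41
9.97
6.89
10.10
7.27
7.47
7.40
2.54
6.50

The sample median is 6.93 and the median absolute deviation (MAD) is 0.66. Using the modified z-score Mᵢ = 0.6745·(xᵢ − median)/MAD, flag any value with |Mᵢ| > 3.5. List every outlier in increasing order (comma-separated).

|Mᵢ| > 3.5 ⇔ |xᵢ − 6.93| > 3.5·0.66/0.6745 = 3.42.
So outliers lie outside [3.51, 10.35].
2.54: M = -4.49 → outlier.
2.66: M = -4.36 → outlier.
10.50: M = 3.65 → outlier.

2.54, 2.66, 10.50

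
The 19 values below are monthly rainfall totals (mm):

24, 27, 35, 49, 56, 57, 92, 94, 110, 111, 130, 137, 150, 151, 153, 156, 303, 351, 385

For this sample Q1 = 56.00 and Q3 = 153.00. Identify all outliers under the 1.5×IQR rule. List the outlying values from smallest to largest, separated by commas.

IQR = Q3 − Q1 = 153.00 − 56.00 = 97.00.
Lower fence = Q1 − 1.5·IQR = 56.00 − 145.50 = -89.50.
Upper fence = Q3 + 1.5·IQR = 153.00 + 145.50 = 298.50.
303 > 298.50 → outlier.
351 > 298.50 → outlier.
385 > 298.50 → outlier.
All remaining values lie within [-89.50, 298.50].

303, 351, 385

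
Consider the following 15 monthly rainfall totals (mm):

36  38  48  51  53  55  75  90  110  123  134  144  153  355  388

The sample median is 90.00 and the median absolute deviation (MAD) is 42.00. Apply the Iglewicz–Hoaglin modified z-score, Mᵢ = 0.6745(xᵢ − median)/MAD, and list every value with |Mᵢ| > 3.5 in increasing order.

355, 388

|Mᵢ| > 3.5 ⇔ |xᵢ − 90.00| > 3.5·42.00/0.6745 = 217.94.
So outliers lie outside [-127.94, 307.94].
355: M = 4.26 → outlier.
388: M = 4.79 → outlier.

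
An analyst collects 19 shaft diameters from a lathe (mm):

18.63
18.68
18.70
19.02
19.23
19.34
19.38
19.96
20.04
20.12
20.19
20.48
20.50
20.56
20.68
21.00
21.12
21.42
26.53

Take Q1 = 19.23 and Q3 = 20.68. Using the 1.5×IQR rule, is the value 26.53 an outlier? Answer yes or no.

IQR = Q3 − Q1 = 20.68 − 19.23 = 1.45.
Lower fence = Q1 − 1.5·IQR = 19.23 − 2.175 = 17.055.
Upper fence = Q3 + 1.5·IQR = 20.68 + 2.175 = 22.855.
26.53 lies above the upper fence.

yes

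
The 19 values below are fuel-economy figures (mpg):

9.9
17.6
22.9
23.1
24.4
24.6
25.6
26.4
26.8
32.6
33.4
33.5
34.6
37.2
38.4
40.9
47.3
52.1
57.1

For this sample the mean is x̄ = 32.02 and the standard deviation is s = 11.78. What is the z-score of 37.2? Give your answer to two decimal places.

z = (37.2 − 32.02) / 11.78 = 0.44.

0.44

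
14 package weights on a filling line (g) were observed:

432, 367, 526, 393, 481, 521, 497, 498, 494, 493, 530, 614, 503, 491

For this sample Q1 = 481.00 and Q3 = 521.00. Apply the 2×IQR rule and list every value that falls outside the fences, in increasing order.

367, 393, 614

IQR = Q3 − Q1 = 521.00 − 481.00 = 40.00.
Lower fence = Q1 − 2·IQR = 481.00 − 80.00 = 401.00.
Upper fence = Q3 + 2·IQR = 521.00 + 80.00 = 601.00.
367 < 401.00 → outlier.
393 < 401.00 → outlier.
614 > 601.00 → outlier.
All remaining values lie within [401.00, 601.00].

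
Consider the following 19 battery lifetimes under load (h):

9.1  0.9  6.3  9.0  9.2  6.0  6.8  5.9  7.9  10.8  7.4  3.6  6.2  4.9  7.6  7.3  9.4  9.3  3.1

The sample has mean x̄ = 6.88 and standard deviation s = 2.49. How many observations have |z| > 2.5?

Cutoffs: x̄ ± 2.5s = [0.655, 13.105].
Every value lies within the cutoffs.

0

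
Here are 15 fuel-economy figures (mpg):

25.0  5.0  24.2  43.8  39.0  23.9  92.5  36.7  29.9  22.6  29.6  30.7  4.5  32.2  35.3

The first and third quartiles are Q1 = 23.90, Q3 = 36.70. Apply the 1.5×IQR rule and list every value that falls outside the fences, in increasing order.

4.5, 92.5

IQR = Q3 − Q1 = 36.70 − 23.90 = 12.80.
Lower fence = Q1 − 1.5·IQR = 23.90 − 19.20 = 4.70.
Upper fence = Q3 + 1.5·IQR = 36.70 + 19.20 = 55.90.
4.5 < 4.70 → outlier.
92.5 > 55.90 → outlier.
All remaining values lie within [4.70, 55.90].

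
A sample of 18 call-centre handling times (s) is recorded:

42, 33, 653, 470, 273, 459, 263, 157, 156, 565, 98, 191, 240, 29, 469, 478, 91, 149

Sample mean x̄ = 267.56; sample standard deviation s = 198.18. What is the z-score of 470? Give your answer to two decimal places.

z = (470 − 267.56) / 198.18 = 1.02.

1.02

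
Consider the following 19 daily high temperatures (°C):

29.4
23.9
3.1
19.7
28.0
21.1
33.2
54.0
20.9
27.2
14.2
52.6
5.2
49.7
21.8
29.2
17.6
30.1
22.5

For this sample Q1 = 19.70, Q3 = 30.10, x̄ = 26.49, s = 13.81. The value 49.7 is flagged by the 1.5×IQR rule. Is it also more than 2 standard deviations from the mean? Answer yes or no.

z = (49.7 − 26.49) / 13.81 = 1.68.
|z| = 1.68 ≤ 2.

no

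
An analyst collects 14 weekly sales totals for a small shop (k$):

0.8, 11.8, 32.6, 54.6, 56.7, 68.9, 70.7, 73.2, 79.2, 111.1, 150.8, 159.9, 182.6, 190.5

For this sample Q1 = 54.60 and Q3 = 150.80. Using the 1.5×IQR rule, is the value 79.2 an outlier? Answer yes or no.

no

IQR = Q3 − Q1 = 150.80 − 54.60 = 96.20.
Lower fence = Q1 − 1.5·IQR = 54.60 − 144.30 = -89.70.
Upper fence = Q3 + 1.5·IQR = 150.80 + 144.30 = 295.10.
79.2 lies within [-89.70, 295.10].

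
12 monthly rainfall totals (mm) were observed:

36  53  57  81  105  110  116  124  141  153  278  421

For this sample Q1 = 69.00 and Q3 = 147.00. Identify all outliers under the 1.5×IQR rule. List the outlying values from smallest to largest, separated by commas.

278, 421

IQR = Q3 − Q1 = 147.00 − 69.00 = 78.00.
Lower fence = Q1 − 1.5·IQR = 69.00 − 117.00 = -48.00.
Upper fence = Q3 + 1.5·IQR = 147.00 + 117.00 = 264.00.
278 > 264.00 → outlier.
421 > 264.00 → outlier.
All remaining values lie within [-48.00, 264.00].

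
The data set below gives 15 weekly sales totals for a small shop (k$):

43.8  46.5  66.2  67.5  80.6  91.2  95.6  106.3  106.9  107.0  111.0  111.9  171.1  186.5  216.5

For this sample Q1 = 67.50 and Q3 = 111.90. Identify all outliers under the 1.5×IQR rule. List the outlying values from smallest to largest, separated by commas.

IQR = Q3 − Q1 = 111.90 − 67.50 = 44.40.
Lower fence = Q1 − 1.5·IQR = 67.50 − 66.60 = 0.90.
Upper fence = Q3 + 1.5·IQR = 111.90 + 66.60 = 178.50.
186.5 > 178.50 → outlier.
216.5 > 178.50 → outlier.
All remaining values lie within [0.90, 178.50].

186.5, 216.5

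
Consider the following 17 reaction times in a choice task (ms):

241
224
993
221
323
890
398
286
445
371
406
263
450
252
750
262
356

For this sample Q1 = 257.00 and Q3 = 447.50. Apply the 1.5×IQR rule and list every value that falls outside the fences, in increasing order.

IQR = Q3 − Q1 = 447.50 − 257.00 = 190.50.
Lower fence = Q1 − 1.5·IQR = 257.00 − 285.75 = -28.75.
Upper fence = Q3 + 1.5·IQR = 447.50 + 285.75 = 733.25.
750 > 733.25 → outlier.
890 > 733.25 → outlier.
993 > 733.25 → outlier.
All remaining values lie within [-28.75, 733.25].

750, 890, 993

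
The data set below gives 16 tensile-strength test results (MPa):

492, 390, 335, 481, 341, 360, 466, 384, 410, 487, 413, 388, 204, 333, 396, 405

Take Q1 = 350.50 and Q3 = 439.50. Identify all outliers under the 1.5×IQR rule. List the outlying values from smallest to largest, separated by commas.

204

IQR = Q3 − Q1 = 439.50 − 350.50 = 89.00.
Lower fence = Q1 − 1.5·IQR = 350.50 − 133.50 = 217.00.
Upper fence = Q3 + 1.5·IQR = 439.50 + 133.50 = 573.00.
204 < 217.00 → outlier.
All remaining values lie within [217.00, 573.00].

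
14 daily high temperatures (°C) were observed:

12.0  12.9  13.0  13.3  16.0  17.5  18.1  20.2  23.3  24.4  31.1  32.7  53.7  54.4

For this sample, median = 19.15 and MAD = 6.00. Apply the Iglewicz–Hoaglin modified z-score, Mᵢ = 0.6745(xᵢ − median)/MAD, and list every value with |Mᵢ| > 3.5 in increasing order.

|Mᵢ| > 3.5 ⇔ |xᵢ − 19.15| > 3.5·6.00/0.6745 = 31.13.
So outliers lie outside [-11.98, 50.28].
53.7: M = 3.88 → outlier.
54.4: M = 3.96 → outlier.

53.7, 54.4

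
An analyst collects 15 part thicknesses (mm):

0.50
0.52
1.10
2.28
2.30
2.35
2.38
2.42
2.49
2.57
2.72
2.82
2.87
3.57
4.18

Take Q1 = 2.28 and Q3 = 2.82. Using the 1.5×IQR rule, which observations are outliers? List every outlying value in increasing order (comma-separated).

0.50, 0.52, 1.10, 4.18

IQR = Q3 − Q1 = 2.82 − 2.28 = 0.54.
Lower fence = Q1 − 1.5·IQR = 2.28 − 0.81 = 1.47.
Upper fence = Q3 + 1.5·IQR = 2.82 + 0.81 = 3.63.
0.50 < 1.47 → outlier.
0.52 < 1.47 → outlier.
1.10 < 1.47 → outlier.
4.18 > 3.63 → outlier.
All remaining values lie within [1.47, 3.63].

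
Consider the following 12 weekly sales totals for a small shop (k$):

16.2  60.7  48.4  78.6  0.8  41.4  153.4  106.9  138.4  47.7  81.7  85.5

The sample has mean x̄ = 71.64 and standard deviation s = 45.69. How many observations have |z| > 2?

Cutoffs: x̄ ± 2s = [-19.74, 163.02].
Every value lies within the cutoffs.

0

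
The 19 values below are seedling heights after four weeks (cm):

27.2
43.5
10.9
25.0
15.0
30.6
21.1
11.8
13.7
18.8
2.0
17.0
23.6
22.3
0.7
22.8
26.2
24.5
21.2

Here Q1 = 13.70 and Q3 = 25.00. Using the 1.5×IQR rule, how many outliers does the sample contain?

IQR = 11.30; fences at 13.70 − 16.95 = -3.25 and 25.00 + 16.95 = 41.95.
Outside the cutoffs: 43.5.

1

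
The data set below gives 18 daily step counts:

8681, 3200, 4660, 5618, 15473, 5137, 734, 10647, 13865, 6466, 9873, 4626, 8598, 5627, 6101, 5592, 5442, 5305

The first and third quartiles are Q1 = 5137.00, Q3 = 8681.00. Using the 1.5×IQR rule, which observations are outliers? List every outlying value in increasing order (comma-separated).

IQR = Q3 − Q1 = 8681.00 − 5137.00 = 3544.00.
Lower fence = Q1 − 1.5·IQR = 5137.00 − 5316.00 = -179.00.
Upper fence = Q3 + 1.5·IQR = 8681.00 + 5316.00 = 13997.00.
15473 > 13997.00 → outlier.
All remaining values lie within [-179.00, 13997.00].

15473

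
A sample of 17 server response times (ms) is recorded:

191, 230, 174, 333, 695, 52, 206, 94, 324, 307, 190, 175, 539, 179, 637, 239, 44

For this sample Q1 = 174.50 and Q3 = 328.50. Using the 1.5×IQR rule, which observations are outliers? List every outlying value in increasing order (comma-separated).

637, 695

IQR = Q3 − Q1 = 328.50 − 174.50 = 154.00.
Lower fence = Q1 − 1.5·IQR = 174.50 − 231.00 = -56.50.
Upper fence = Q3 + 1.5·IQR = 328.50 + 231.00 = 559.50.
637 > 559.50 → outlier.
695 > 559.50 → outlier.
All remaining values lie within [-56.50, 559.50].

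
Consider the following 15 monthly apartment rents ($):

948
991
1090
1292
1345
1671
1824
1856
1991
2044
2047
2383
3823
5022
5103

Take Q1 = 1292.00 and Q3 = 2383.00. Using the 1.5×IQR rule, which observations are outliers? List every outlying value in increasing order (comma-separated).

5022, 5103

IQR = Q3 − Q1 = 2383.00 − 1292.00 = 1091.00.
Lower fence = Q1 − 1.5·IQR = 1292.00 − 1636.50 = -344.50.
Upper fence = Q3 + 1.5·IQR = 2383.00 + 1636.50 = 4019.50.
5022 > 4019.50 → outlier.
5103 > 4019.50 → outlier.
All remaining values lie within [-344.50, 4019.50].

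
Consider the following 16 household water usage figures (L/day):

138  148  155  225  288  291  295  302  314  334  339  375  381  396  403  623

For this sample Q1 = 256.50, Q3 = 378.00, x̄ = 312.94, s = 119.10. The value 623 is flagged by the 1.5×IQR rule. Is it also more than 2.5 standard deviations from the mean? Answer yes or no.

z = (623 − 312.94) / 119.10 = 2.60.
|z| = 2.60 > 2.5.

yes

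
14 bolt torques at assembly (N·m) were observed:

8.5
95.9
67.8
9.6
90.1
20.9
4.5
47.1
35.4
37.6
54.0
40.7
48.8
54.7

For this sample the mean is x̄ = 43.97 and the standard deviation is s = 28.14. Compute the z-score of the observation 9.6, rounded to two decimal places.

z = (9.6 − 43.97) / 28.14 = -1.22.

-1.22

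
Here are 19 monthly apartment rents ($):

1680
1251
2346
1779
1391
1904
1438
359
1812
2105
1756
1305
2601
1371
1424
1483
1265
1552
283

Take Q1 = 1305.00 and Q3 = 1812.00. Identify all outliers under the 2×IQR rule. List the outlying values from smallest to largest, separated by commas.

283

IQR = Q3 − Q1 = 1812.00 − 1305.00 = 507.00.
Lower fence = Q1 − 2·IQR = 1305.00 − 1014.00 = 291.00.
Upper fence = Q3 + 2·IQR = 1812.00 + 1014.00 = 2826.00.
283 < 291.00 → outlier.
All remaining values lie within [291.00, 2826.00].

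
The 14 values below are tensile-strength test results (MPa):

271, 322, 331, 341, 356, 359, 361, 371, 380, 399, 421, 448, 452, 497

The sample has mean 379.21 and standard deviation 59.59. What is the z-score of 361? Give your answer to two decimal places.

-0.31

z = (361 − 379.21) / 59.59 = -0.31.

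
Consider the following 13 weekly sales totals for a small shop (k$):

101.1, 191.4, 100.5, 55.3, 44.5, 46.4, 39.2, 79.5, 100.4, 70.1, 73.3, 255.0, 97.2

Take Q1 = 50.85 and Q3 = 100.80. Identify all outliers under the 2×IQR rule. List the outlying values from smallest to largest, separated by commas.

255.0

IQR = Q3 − Q1 = 100.80 − 50.85 = 49.95.
Lower fence = Q1 − 2·IQR = 50.85 − 99.90 = -49.05.
Upper fence = Q3 + 2·IQR = 100.80 + 99.90 = 200.70.
255.0 > 200.70 → outlier.
All remaining values lie within [-49.05, 200.70].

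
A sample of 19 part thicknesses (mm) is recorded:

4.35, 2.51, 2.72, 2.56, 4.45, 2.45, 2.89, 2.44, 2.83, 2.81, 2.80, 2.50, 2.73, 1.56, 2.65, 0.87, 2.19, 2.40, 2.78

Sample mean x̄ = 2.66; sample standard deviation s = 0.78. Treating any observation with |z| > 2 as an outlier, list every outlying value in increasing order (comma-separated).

Cutoffs at x̄ ± 2s: 2.66 ± 2·0.78 = [1.10, 4.22].
0.87: z = -2.29, |z| > 2 → outlier.
4.35: z = 2.17, |z| > 2 → outlier.
4.45: z = 2.29, |z| > 2 → outlier.
Every other value lies within [1.10, 4.22].

0.87, 4.35, 4.45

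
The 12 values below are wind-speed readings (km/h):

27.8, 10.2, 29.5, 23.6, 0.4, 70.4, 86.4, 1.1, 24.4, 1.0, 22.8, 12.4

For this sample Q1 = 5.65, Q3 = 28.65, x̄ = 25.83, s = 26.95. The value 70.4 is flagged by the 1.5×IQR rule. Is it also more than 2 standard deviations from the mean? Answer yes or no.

no

z = (70.4 − 25.83) / 26.95 = 1.65.
|z| = 1.65 ≤ 2.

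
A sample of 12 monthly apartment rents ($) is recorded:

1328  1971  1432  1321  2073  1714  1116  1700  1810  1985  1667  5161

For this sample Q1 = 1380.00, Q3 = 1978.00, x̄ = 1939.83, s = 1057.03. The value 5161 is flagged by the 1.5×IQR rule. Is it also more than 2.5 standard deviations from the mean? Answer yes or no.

z = (5161 − 1939.83) / 1057.03 = 3.05.
|z| = 3.05 > 2.5.

yes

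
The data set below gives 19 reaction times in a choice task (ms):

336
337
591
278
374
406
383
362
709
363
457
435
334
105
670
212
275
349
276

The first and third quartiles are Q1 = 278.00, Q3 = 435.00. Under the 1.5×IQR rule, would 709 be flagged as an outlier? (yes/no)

yes

IQR = Q3 − Q1 = 435.00 − 278.00 = 157.00.
Lower fence = Q1 − 1.5·IQR = 278.00 − 235.50 = 42.50.
Upper fence = Q3 + 1.5·IQR = 435.00 + 235.50 = 670.50.
709 lies above the upper fence.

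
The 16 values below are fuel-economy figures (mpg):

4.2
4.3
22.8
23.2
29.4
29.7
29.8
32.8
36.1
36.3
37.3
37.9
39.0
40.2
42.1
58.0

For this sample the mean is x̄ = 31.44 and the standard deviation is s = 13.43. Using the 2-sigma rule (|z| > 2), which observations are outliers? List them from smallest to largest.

4.2, 4.3

Cutoffs at x̄ ± 2s: 31.44 ± 2·13.43 = [4.58, 58.30].
4.2: z = -2.03, |z| > 2 → outlier.
4.3: z = -2.02, |z| > 2 → outlier.
Every other value lies within [4.58, 58.30].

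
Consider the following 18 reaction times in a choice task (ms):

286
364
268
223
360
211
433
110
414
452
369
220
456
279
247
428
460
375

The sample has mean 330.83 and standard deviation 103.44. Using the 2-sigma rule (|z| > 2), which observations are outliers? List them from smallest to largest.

110

Cutoffs at x̄ ± 2s: 330.83 ± 2·103.44 = [123.95, 537.71].
110: z = -2.13, |z| > 2 → outlier.
Every other value lies within [123.95, 537.71].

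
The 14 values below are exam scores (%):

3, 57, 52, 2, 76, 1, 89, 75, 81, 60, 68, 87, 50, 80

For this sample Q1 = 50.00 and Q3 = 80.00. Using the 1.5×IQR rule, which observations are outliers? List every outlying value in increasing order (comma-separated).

1, 2, 3

IQR = Q3 − Q1 = 80.00 − 50.00 = 30.00.
Lower fence = Q1 − 1.5·IQR = 50.00 − 45.00 = 5.00.
Upper fence = Q3 + 1.5·IQR = 80.00 + 45.00 = 125.00.
1 < 5.00 → outlier.
2 < 5.00 → outlier.
3 < 5.00 → outlier.
All remaining values lie within [5.00, 125.00].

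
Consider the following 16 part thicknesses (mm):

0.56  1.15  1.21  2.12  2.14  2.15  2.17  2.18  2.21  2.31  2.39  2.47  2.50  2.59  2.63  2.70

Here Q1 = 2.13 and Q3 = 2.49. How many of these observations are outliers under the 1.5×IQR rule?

IQR = 0.36; fences at 2.13 − 0.54 = 1.59 and 2.49 + 0.54 = 3.03.
Outside the cutoffs: 0.56, 1.15, 1.21.

3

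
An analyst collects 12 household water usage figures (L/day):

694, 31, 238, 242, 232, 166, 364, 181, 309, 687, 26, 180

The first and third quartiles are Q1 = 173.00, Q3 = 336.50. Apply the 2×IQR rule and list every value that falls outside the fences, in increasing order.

IQR = Q3 − Q1 = 336.50 − 173.00 = 163.50.
Lower fence = Q1 − 2·IQR = 173.00 − 327.00 = -154.00.
Upper fence = Q3 + 2·IQR = 336.50 + 327.00 = 663.50.
687 > 663.50 → outlier.
694 > 663.50 → outlier.
All remaining values lie within [-154.00, 663.50].

687, 694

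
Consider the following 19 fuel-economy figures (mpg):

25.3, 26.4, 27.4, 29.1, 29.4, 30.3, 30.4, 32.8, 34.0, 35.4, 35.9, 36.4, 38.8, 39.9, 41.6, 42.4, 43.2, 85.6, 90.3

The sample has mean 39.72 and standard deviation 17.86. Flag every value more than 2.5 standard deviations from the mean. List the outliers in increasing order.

85.6, 90.3

Cutoffs at x̄ ± 2.5s: 39.72 ± 2.5·17.86 = [-4.93, 84.37].
85.6: z = 2.57, |z| > 2.5 → outlier.
90.3: z = 2.83, |z| > 2.5 → outlier.
Every other value lies within [-4.93, 84.37].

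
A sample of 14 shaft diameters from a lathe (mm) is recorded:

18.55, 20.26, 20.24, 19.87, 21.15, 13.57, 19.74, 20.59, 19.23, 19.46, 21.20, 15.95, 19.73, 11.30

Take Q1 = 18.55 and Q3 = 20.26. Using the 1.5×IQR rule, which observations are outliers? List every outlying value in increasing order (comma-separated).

11.30, 13.57, 15.95

IQR = Q3 − Q1 = 20.26 − 18.55 = 1.71.
Lower fence = Q1 − 1.5·IQR = 18.55 − 2.565 = 15.985.
Upper fence = Q3 + 1.5·IQR = 20.26 + 2.565 = 22.825.
11.30 < 15.985 → outlier.
13.57 < 15.985 → outlier.
15.95 < 15.985 → outlier.
All remaining values lie within [15.985, 22.825].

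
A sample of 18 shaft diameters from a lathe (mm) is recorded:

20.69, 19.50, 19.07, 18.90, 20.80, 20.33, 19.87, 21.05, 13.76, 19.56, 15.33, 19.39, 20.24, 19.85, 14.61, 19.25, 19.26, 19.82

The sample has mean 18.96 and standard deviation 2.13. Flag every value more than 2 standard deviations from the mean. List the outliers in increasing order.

13.76, 14.61

Cutoffs at x̄ ± 2s: 18.96 ± 2·2.13 = [14.70, 23.22].
13.76: z = -2.44, |z| > 2 → outlier.
14.61: z = -2.04, |z| > 2 → outlier.
Every other value lies within [14.70, 23.22].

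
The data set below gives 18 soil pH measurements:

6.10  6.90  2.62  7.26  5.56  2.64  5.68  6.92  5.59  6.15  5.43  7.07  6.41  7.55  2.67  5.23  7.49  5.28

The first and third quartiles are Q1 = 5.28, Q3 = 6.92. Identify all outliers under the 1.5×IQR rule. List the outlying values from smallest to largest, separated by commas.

IQR = Q3 − Q1 = 6.92 − 5.28 = 1.64.
Lower fence = Q1 − 1.5·IQR = 5.28 − 2.46 = 2.82.
Upper fence = Q3 + 1.5·IQR = 6.92 + 2.46 = 9.38.
2.62 < 2.82 → outlier.
2.64 < 2.82 → outlier.
2.67 < 2.82 → outlier.
All remaining values lie within [2.82, 9.38].

2.62, 2.64, 2.67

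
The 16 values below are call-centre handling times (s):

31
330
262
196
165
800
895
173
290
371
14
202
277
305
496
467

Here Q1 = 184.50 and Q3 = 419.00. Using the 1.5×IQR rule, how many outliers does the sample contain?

IQR = 234.50; fences at 184.50 − 351.75 = -167.25 and 419.00 + 351.75 = 770.75.
Outside the cutoffs: 800, 895.

2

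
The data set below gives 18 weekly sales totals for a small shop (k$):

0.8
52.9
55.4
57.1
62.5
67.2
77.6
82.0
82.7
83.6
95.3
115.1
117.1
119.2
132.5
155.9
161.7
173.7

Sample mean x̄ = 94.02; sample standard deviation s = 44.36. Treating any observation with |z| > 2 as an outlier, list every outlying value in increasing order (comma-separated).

0.8

Cutoffs at x̄ ± 2s: 94.02 ± 2·44.36 = [5.30, 182.74].
0.8: z = -2.10, |z| > 2 → outlier.
Every other value lies within [5.30, 182.74].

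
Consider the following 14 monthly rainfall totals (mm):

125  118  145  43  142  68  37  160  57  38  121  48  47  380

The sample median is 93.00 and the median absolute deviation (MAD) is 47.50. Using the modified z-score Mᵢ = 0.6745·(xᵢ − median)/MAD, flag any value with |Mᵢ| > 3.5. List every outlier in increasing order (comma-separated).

380

|Mᵢ| > 3.5 ⇔ |xᵢ − 93.00| > 3.5·47.50/0.6745 = 246.48.
So outliers lie outside [-153.48, 339.48].
380: M = 4.08 → outlier.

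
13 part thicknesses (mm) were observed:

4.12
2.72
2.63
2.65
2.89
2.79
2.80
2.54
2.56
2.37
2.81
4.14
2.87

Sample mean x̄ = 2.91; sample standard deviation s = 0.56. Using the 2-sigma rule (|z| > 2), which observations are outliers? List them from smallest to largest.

Cutoffs at x̄ ± 2s: 2.91 ± 2·0.56 = [1.79, 4.03].
4.12: z = 2.16, |z| > 2 → outlier.
4.14: z = 2.20, |z| > 2 → outlier.
Every other value lies within [1.79, 4.03].

4.12, 4.14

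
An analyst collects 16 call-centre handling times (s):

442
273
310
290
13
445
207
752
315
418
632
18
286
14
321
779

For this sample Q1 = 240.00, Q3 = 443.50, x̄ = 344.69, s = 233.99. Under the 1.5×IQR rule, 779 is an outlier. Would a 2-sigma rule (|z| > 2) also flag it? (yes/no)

z = (779 − 344.69) / 233.99 = 1.86.
|z| = 1.86 ≤ 2.

no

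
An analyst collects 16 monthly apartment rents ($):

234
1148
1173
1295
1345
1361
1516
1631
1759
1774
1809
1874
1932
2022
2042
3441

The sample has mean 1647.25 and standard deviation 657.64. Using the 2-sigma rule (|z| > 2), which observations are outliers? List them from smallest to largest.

Cutoffs at x̄ ± 2s: 1647.25 ± 2·657.64 = [331.97, 2962.53].
234: z = -2.15, |z| > 2 → outlier.
3441: z = 2.73, |z| > 2 → outlier.
Every other value lies within [331.97, 2962.53].

234, 3441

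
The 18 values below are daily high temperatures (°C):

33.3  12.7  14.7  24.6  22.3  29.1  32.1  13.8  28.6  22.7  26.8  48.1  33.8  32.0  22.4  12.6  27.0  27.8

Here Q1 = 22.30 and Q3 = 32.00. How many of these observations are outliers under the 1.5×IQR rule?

IQR = 9.70; fences at 22.30 − 14.55 = 7.75 and 32.00 + 14.55 = 46.55.
Outside the cutoffs: 48.1.

1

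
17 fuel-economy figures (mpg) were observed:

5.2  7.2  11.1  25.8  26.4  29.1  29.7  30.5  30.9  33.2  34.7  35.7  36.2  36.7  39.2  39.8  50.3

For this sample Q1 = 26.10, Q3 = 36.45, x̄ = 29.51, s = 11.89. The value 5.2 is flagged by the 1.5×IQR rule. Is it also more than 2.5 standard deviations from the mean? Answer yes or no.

no

z = (5.2 − 29.51) / 11.89 = -2.04.
|z| = 2.04 ≤ 2.5.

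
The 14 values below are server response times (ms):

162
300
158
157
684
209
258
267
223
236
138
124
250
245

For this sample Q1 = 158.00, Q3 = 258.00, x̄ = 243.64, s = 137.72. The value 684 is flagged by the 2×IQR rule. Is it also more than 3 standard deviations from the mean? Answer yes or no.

z = (684 − 243.64) / 137.72 = 3.20.
|z| = 3.20 > 3.

yes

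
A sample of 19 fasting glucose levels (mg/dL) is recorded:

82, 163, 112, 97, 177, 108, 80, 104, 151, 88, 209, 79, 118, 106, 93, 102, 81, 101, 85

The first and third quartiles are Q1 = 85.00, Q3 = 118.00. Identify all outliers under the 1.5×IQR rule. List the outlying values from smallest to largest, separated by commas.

177, 209

IQR = Q3 − Q1 = 118.00 − 85.00 = 33.00.
Lower fence = Q1 − 1.5·IQR = 85.00 − 49.50 = 35.50.
Upper fence = Q3 + 1.5·IQR = 118.00 + 49.50 = 167.50.
177 > 167.50 → outlier.
209 > 167.50 → outlier.
All remaining values lie within [35.50, 167.50].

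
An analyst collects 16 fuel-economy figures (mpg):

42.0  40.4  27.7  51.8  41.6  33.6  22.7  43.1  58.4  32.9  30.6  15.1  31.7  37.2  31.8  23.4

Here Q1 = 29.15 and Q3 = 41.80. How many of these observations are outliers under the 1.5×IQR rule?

0

IQR = 12.65; fences at 29.15 − 18.975 = 10.175 and 41.80 + 18.975 = 60.775.
Every value lies within the cutoffs.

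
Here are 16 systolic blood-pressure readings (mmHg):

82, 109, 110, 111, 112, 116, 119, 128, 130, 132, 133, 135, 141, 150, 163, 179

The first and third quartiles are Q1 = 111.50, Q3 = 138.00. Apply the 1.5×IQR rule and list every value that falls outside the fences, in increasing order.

IQR = Q3 − Q1 = 138.00 − 111.50 = 26.50.
Lower fence = Q1 − 1.5·IQR = 111.50 − 39.75 = 71.75.
Upper fence = Q3 + 1.5·IQR = 138.00 + 39.75 = 177.75.
179 > 177.75 → outlier.
All remaining values lie within [71.75, 177.75].

179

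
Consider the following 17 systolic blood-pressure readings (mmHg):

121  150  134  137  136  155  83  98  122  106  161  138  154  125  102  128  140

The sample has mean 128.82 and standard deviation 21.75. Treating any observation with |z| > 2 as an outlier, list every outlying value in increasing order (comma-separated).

83

Cutoffs at x̄ ± 2s: 128.82 ± 2·21.75 = [85.32, 172.32].
83: z = -2.11, |z| > 2 → outlier.
Every other value lies within [85.32, 172.32].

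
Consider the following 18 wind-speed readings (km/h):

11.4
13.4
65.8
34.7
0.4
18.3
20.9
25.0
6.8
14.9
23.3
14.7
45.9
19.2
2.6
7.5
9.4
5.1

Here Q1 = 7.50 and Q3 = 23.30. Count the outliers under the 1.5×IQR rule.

1

IQR = 15.80; fences at 7.50 − 23.70 = -16.20 and 23.30 + 23.70 = 47.00.
Outside the cutoffs: 65.8.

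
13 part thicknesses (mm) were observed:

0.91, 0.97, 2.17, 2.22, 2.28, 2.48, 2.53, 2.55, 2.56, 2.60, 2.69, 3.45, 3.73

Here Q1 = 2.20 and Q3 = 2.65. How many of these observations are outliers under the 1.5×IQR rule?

4

IQR = 0.45; fences at 2.20 − 0.675 = 1.525 and 2.65 + 0.675 = 3.325.
Outside the cutoffs: 0.91, 0.97, 3.45, 3.73.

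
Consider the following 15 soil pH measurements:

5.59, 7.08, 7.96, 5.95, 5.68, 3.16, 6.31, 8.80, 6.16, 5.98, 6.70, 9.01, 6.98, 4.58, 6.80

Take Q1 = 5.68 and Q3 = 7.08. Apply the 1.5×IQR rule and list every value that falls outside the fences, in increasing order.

3.16

IQR = Q3 − Q1 = 7.08 − 5.68 = 1.40.
Lower fence = Q1 − 1.5·IQR = 5.68 − 2.10 = 3.58.
Upper fence = Q3 + 1.5·IQR = 7.08 + 2.10 = 9.18.
3.16 < 3.58 → outlier.
All remaining values lie within [3.58, 9.18].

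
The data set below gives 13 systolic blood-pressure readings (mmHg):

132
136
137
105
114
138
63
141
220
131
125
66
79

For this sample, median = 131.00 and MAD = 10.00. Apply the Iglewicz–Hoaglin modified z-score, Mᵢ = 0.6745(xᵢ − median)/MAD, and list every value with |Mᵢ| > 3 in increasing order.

63, 66, 79, 220

|Mᵢ| > 3 ⇔ |xᵢ − 131.00| > 3·10.00/0.6745 = 44.48.
So outliers lie outside [86.52, 175.48].
63: M = -4.59 → outlier.
66: M = -4.38 → outlier.
79: M = -3.51 → outlier.
220: M = 6.00 → outlier.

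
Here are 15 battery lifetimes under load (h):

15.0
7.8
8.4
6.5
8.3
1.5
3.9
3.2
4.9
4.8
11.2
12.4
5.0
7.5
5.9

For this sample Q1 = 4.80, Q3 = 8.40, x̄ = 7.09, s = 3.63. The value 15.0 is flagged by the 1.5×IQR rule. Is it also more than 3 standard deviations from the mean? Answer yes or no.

z = (15.0 − 7.09) / 3.63 = 2.18.
|z| = 2.18 ≤ 3.

no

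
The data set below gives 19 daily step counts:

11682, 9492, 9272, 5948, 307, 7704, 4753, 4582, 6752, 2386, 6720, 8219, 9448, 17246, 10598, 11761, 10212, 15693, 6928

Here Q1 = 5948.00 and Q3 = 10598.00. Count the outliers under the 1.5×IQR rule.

0

IQR = 4650.00; fences at 5948.00 − 6975.00 = -1027.00 and 10598.00 + 6975.00 = 17573.00.
Every value lies within the cutoffs.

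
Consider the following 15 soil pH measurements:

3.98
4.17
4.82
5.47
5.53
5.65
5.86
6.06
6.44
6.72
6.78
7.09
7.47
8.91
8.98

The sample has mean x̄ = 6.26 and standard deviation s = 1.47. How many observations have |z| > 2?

Cutoffs: x̄ ± 2s = [3.32, 9.20].
Every value lies within the cutoffs.

0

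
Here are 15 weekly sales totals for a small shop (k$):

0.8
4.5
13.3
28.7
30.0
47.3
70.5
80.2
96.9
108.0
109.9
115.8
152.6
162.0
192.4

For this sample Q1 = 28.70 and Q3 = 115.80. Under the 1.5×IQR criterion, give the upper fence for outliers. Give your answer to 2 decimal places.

IQR = Q3 − Q1 = 115.80 − 28.70 = 87.10.
Lower fence = Q1 − 1.5·IQR = 28.70 − 130.65 = -101.95.
Upper fence = Q3 + 1.5·IQR = 115.80 + 130.65 = 246.45.

246.45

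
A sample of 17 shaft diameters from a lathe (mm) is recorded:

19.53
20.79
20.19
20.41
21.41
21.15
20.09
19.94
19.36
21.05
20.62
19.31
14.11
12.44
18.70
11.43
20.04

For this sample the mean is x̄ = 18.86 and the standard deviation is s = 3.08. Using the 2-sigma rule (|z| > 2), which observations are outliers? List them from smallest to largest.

Cutoffs at x̄ ± 2s: 18.86 ± 2·3.08 = [12.70, 25.02].
11.43: z = -2.41, |z| > 2 → outlier.
12.44: z = -2.08, |z| > 2 → outlier.
Every other value lies within [12.70, 25.02].

11.43, 12.44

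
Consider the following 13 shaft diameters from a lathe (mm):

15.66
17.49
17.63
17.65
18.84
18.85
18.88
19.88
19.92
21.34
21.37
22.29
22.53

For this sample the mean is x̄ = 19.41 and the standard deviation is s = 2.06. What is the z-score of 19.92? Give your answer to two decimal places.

0.25

z = (19.92 − 19.41) / 2.06 = 0.25.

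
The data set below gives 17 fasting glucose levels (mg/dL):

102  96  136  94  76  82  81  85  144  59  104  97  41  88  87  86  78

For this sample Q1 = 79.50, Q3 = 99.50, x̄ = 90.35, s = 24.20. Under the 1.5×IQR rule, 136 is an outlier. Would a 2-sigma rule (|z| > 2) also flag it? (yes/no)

z = (136 − 90.35) / 24.20 = 1.89.
|z| = 1.89 ≤ 2.

no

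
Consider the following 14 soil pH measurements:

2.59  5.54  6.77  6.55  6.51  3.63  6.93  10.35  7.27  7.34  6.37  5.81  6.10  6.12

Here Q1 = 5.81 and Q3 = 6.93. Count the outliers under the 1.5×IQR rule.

3

IQR = 1.12; fences at 5.81 − 1.68 = 4.13 and 6.93 + 1.68 = 8.61.
Outside the cutoffs: 2.59, 3.63, 10.35.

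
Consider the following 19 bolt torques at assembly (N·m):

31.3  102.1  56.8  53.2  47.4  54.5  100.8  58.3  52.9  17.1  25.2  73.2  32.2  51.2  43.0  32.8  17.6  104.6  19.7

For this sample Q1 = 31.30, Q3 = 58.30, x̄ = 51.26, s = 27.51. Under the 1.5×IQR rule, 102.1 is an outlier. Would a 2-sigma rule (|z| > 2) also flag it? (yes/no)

z = (102.1 − 51.26) / 27.51 = 1.85.
|z| = 1.85 ≤ 2.

no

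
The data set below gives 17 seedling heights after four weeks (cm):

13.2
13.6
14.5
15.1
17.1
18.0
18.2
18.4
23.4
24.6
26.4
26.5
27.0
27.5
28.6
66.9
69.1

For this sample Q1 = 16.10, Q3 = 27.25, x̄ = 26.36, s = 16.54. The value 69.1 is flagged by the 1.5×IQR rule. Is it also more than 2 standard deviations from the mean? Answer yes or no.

z = (69.1 − 26.36) / 16.54 = 2.58.
|z| = 2.58 > 2.

yes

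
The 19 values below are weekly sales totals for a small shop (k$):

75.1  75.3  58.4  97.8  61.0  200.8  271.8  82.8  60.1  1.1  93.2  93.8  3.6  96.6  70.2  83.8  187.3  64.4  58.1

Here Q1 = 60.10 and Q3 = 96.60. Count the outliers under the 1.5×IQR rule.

IQR = 36.50; fences at 60.10 − 54.75 = 5.35 and 96.60 + 54.75 = 151.35.
Outside the cutoffs: 1.1, 3.6, 187.3, 200.8, 271.8.

5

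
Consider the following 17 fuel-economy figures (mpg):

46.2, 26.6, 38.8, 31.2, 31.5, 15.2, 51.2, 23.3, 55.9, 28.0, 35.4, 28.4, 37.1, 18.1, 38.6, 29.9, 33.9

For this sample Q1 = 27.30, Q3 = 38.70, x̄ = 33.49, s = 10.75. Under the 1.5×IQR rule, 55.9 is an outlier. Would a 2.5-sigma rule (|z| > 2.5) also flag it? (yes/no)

no

z = (55.9 − 33.49) / 10.75 = 2.08.
|z| = 2.08 ≤ 2.5.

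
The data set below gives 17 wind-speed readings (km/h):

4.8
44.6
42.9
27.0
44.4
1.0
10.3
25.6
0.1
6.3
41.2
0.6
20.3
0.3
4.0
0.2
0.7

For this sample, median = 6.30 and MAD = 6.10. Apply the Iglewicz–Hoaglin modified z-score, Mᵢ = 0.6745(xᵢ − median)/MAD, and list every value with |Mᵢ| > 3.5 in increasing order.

41.2, 42.9, 44.4, 44.6

|Mᵢ| > 3.5 ⇔ |xᵢ − 6.30| > 3.5·6.10/0.6745 = 31.65.
So outliers lie outside [-25.35, 37.95].
41.2: M = 3.86 → outlier.
42.9: M = 4.05 → outlier.
44.4: M = 4.21 → outlier.
44.6: M = 4.23 → outlier.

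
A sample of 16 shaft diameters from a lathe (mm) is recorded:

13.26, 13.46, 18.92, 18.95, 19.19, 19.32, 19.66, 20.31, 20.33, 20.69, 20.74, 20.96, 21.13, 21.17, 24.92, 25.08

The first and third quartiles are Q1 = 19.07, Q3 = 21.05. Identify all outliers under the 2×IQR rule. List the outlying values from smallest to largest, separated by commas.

13.26, 13.46, 25.08

IQR = Q3 − Q1 = 21.05 − 19.07 = 1.98.
Lower fence = Q1 − 2·IQR = 19.07 − 3.96 = 15.11.
Upper fence = Q3 + 2·IQR = 21.05 + 3.96 = 25.01.
13.26 < 15.11 → outlier.
13.46 < 15.11 → outlier.
25.08 > 25.01 → outlier.
All remaining values lie within [15.11, 25.01].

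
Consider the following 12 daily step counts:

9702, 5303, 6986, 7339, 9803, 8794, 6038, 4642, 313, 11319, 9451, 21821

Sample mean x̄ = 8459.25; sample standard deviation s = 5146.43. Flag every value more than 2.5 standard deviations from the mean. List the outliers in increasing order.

Cutoffs at x̄ ± 2.5s: 8459.25 ± 2.5·5146.43 = [-4406.825, 21325.325].
21821: z = 2.60, |z| > 2.5 → outlier.
Every other value lies within [-4406.825, 21325.325].

21821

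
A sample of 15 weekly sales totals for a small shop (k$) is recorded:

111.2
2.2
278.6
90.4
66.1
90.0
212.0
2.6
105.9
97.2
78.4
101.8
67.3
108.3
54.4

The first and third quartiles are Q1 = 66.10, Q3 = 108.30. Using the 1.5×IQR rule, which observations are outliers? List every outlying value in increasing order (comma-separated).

2.2, 2.6, 212.0, 278.6

IQR = Q3 − Q1 = 108.30 − 66.10 = 42.20.
Lower fence = Q1 − 1.5·IQR = 66.10 − 63.30 = 2.80.
Upper fence = Q3 + 1.5·IQR = 108.30 + 63.30 = 171.60.
2.2 < 2.80 → outlier.
2.6 < 2.80 → outlier.
212.0 > 171.60 → outlier.
278.6 > 171.60 → outlier.
All remaining values lie within [2.80, 171.60].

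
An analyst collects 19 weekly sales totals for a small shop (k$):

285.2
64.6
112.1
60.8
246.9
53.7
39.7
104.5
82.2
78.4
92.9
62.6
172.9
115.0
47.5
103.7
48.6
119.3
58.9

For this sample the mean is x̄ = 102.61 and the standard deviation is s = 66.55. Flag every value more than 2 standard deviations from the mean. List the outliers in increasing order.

246.9, 285.2

Cutoffs at x̄ ± 2s: 102.61 ± 2·66.55 = [-30.49, 235.71].
246.9: z = 2.17, |z| > 2 → outlier.
285.2: z = 2.74, |z| > 2 → outlier.
Every other value lies within [-30.49, 235.71].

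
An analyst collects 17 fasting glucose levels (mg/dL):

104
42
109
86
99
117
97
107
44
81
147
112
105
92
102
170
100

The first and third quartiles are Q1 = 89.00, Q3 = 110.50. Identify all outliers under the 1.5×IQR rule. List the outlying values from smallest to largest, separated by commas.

IQR = Q3 − Q1 = 110.50 − 89.00 = 21.50.
Lower fence = Q1 − 1.5·IQR = 89.00 − 32.25 = 56.75.
Upper fence = Q3 + 1.5·IQR = 110.50 + 32.25 = 142.75.
42 < 56.75 → outlier.
44 < 56.75 → outlier.
147 > 142.75 → outlier.
170 > 142.75 → outlier.
All remaining values lie within [56.75, 142.75].

42, 44, 147, 170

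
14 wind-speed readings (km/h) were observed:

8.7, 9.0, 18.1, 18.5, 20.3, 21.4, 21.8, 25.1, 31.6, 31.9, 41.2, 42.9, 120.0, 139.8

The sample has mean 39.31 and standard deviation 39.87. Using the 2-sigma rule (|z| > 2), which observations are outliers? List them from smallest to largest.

Cutoffs at x̄ ± 2s: 39.31 ± 2·39.87 = [-40.43, 119.05].
120.0: z = 2.02, |z| > 2 → outlier.
139.8: z = 2.52, |z| > 2 → outlier.
Every other value lies within [-40.43, 119.05].

120.0, 139.8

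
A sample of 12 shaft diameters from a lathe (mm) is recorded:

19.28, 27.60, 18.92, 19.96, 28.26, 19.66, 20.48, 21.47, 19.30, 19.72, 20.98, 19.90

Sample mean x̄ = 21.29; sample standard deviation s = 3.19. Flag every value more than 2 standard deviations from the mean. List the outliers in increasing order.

28.26

Cutoffs at x̄ ± 2s: 21.29 ± 2·3.19 = [14.91, 27.67].
28.26: z = 2.18, |z| > 2 → outlier.
Every other value lies within [14.91, 27.67].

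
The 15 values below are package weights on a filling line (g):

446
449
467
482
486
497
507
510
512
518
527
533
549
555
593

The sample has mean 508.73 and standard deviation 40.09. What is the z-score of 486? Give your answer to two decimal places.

z = (486 − 508.73) / 40.09 = -0.57.

-0.57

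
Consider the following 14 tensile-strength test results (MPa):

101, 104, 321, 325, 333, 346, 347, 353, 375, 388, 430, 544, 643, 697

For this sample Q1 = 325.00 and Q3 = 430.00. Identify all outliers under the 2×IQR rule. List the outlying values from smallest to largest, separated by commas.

IQR = Q3 − Q1 = 430.00 − 325.00 = 105.00.
Lower fence = Q1 − 2·IQR = 325.00 − 210.00 = 115.00.
Upper fence = Q3 + 2·IQR = 430.00 + 210.00 = 640.00.
101 < 115.00 → outlier.
104 < 115.00 → outlier.
643 > 640.00 → outlier.
697 > 640.00 → outlier.
All remaining values lie within [115.00, 640.00].

101, 104, 643, 697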